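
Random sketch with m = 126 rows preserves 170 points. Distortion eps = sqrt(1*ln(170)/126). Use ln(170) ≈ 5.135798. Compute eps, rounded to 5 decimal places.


ln(170) ≈ 5.135798.
1*ln(N)/m ≈ 1*5.135798/126 ≈ 0.0407603.
eps = sqrt(0.0407603) ≈ 0.2018918 ≈ 0.20189.

0.20189


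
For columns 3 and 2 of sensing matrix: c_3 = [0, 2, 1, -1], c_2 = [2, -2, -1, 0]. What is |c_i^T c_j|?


Inner product: 0*2 + 2*-2 + 1*-1 + -1*0
Products: [0, -4, -1, 0]
Sum = -5.
|dot| = 5.

5


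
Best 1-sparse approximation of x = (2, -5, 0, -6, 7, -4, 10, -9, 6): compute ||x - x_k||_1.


Sorted |x_i| descending: [10, 9, 7, 6, 6, 5, 4, 2, 0]
Keep top 1: [10]
Tail entries: [9, 7, 6, 6, 5, 4, 2, 0]
L1 error = sum of tail = 39.

39


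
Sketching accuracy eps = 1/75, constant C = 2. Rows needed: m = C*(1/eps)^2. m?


1/eps = 75.
(1/eps)^2 = 5625.
m = 2*5625 = 11250.

11250


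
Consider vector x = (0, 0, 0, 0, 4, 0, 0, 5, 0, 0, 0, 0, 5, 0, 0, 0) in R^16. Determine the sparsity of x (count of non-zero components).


Non-zero positions: [4, 7, 12].
Sparsity = 3.

3


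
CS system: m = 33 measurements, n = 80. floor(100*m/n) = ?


100*m/n = 100*33/80 ≈ 41.25.
floor = 41.

41


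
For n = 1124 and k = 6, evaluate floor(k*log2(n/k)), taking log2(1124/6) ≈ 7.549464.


log2(n/k) = log2(1124/6) ≈ 7.549464.
k*log2(n/k) ≈ 6*7.549464 = 45.296784.
floor(45.296784) = 45.

45


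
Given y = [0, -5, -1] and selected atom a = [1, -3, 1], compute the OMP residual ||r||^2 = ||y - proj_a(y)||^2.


a^T a = 11.
a^T y = 14.
coeff = 14/11 = 14/11.
||r||^2 = 90/11.

90/11


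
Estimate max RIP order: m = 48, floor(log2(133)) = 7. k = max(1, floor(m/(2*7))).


floor(log2(133)) = 7.
2*7 = 14.
m/(2*floor(log2(n))) = 48/14 ≈ 3.4286.
floor = 3.
k = max(1, 3) = 3.

3


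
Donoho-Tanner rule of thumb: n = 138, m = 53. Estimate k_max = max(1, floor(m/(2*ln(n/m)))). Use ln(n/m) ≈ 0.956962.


n/m = 138/53.
ln(n/m) ≈ 0.956962.
2*ln(n/m) ≈ 1.913924.
m/(2*ln(n/m)) ≈ 53/1.913924 ≈ 27.6918.
floor = 27.
k_max = max(1, 27) = 27.

27


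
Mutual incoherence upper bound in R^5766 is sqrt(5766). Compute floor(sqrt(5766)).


75^2 = 5625 <= 5766 < 5776 = 76^2, so 75 <= sqrt(5766) < 76.
floor(sqrt(5766)) = 75.

75


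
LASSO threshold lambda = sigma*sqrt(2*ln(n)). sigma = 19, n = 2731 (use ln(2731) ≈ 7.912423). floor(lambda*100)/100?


ln(2731) ≈ 7.912423.
2*ln(n) ≈ 15.824846.
sqrt(2*ln(n)) ≈ sqrt(15.824846) ≈ 3.978045.
lambda ≈ 19*3.978045 = 75.582855.
floor(lambda*100)/100 = 75.58.

75.58


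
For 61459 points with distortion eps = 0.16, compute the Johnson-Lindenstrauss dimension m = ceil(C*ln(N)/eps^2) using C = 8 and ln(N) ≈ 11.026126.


ln(61459) ≈ 11.026126.
eps^2 = 0.16^2 = 0.0256.
C*ln(N)/eps^2 ≈ 8*11.026126/0.0256 ≈ 3445.6644.
m = ceil(3445.6644) = 3446.

3446


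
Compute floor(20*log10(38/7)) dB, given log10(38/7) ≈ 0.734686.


||x||/||e|| = 38/7.
log10(38/7) ≈ 0.734686.
20*log10(||x||/||e||) ≈ 20*0.734686 = 14.69372.
floor(14.69372) = 14.

14


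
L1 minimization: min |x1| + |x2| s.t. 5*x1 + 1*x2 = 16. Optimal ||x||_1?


Axis intercepts:
  x1 = 16/5, x2 = 0: L1 = 16/5
  x1 = 0, x2 = 16: L1 = 16
x* = (16/5, 0)
||x*||_1 = 16/5.

16/5


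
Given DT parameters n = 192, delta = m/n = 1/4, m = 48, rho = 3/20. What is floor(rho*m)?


m = 1/4*192 = 48.
rho = 3/20.
rho*m = 3/20*48 = 7.2.
k = floor(7.2) = 7.

7


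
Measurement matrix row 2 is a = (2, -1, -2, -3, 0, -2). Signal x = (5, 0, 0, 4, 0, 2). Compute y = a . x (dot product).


Non-zero terms: ['2*5', '-3*4', '-2*2']
Products: [10, -12, -4]
y = sum = -6.

-6


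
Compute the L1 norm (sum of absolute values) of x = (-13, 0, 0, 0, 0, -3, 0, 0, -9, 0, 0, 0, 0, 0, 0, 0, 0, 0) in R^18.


Non-zero entries: [(0, -13), (5, -3), (8, -9)]
Absolute values: [13, 3, 9]
||x||_1 = sum = 25.

25


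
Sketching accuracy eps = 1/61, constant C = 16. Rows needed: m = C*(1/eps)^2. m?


1/eps = 61.
(1/eps)^2 = 3721.
m = 16*3721 = 59536.

59536


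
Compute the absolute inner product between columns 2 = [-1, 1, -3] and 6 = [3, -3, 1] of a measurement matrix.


Inner product: -1*3 + 1*-3 + -3*1
Products: [-3, -3, -3]
Sum = -9.
|dot| = 9.

9


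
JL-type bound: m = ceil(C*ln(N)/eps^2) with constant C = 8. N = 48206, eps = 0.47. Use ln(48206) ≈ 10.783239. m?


ln(48206) ≈ 10.783239.
eps^2 = 0.47^2 = 0.2209.
C*ln(N)/eps^2 ≈ 8*10.783239/0.2209 ≈ 390.5202.
m = ceil(390.5202) = 391.

391


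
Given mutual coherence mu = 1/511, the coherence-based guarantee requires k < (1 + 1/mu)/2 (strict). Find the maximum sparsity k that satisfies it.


1/mu = 511.
1 + 1/mu = 512.
(1 + 1/mu)/2 = 256 is an integer and the inequality is strict, so k_max = 256 - 1 = 255.

255


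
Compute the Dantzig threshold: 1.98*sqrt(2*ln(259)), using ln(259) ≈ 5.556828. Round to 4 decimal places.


ln(259) ≈ 5.556828.
2*ln(n) ≈ 11.113656.
sqrt(2*ln(n)) ≈ sqrt(11.113656) ≈ 3.333715.
threshold ≈ 1.98*3.333715 = 6.6007557 ≈ 6.6008.

6.6008


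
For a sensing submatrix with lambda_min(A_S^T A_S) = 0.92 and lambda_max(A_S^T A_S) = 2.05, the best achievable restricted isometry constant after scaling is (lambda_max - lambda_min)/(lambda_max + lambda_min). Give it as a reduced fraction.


lambda_max - lambda_min = 2.05 - 0.92 = 1.13.
lambda_max + lambda_min = 2.05 + 0.92 = 2.97.
delta = 1.13/2.97 = 113/297.

113/297


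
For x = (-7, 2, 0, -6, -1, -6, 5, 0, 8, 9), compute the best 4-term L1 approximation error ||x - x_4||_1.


Sorted |x_i| descending: [9, 8, 7, 6, 6, 5, 2, 1, 0, 0]
Keep top 4: [9, 8, 7, 6]
Tail entries: [6, 5, 2, 1, 0, 0]
L1 error = sum of tail = 14.

14


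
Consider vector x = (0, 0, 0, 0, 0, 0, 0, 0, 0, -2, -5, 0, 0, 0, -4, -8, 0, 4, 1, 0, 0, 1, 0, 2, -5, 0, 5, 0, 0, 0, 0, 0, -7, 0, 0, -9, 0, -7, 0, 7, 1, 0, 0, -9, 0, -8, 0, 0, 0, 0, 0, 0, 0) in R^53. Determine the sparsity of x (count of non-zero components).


Non-zero positions: [9, 10, 14, 15, 17, 18, 21, 23, 24, 26, 32, 35, 37, 39, 40, 43, 45].
Sparsity = 17.

17


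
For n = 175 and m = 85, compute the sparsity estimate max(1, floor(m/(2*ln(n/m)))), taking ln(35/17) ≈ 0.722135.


n/m = 175/85 = 35/17.
ln(n/m) ≈ 0.722135.
2*ln(n/m) ≈ 1.44427.
m/(2*ln(n/m)) ≈ 85/1.44427 ≈ 58.8533.
floor = 58.
k_max = max(1, 58) = 58.

58


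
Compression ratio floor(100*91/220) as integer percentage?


100*m/n = 100*91/220 ≈ 41.3636.
floor = 41.

41


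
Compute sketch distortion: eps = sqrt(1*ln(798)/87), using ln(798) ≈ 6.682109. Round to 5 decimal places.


ln(798) ≈ 6.682109.
1*ln(N)/m ≈ 1*6.682109/87 ≈ 0.07680585.
eps = sqrt(0.07680585) ≈ 0.2771387 ≈ 0.27714.

0.27714


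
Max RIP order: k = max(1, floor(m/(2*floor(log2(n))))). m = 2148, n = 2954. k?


floor(log2(2954)) = 11.
2*11 = 22.
m/(2*floor(log2(n))) = 2148/22 ≈ 97.6364.
floor = 97.
k = max(1, 97) = 97.

97


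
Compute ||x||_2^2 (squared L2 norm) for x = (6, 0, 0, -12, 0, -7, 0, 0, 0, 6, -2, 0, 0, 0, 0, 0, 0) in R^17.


Non-zero entries: [(0, 6), (3, -12), (5, -7), (9, 6), (10, -2)]
Squares: [36, 144, 49, 36, 4]
||x||_2^2 = sum = 269.

269


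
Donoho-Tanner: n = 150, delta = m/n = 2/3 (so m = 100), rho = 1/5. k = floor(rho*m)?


m = 2/3*150 = 100.
rho = 1/5.
rho*m = 1/5*100 = 20.
k = floor(20) = 20.

20


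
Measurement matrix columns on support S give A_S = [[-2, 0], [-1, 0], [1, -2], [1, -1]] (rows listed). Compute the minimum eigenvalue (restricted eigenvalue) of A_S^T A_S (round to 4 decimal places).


A_S^T A_S = [[7, -3], [-3, 5]].
trace = 12.
det = 26.
disc = trace^2 - 4*det = 144 - 4*26 = 40.
sqrt(40) ≈ 6.324555.
lam_min = (12 - sqrt(40))/2 ≈ (12 - 6.324555)/2 = 2.8377225 ≈ 2.8377.

2.8377


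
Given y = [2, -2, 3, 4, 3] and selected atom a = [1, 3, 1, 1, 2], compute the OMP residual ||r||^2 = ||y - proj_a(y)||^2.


a^T a = 16.
a^T y = 9.
coeff = 9/16 = 9/16.
||r||^2 = 591/16.

591/16


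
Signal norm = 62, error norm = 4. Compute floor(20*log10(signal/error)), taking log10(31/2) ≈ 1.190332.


||x||/||e|| = 62/4 = 31/2.
log10(31/2) ≈ 1.190332.
20*log10(||x||/||e||) ≈ 20*1.190332 = 23.80664.
floor(23.80664) = 23.

23


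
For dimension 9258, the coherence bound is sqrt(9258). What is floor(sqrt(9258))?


96^2 = 9216 <= 9258 < 9409 = 97^2, so 96 <= sqrt(9258) < 97.
floor(sqrt(9258)) = 96.

96


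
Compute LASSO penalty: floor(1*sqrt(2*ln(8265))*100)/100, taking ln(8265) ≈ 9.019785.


ln(8265) ≈ 9.019785.
2*ln(n) ≈ 18.03957.
sqrt(2*ln(n)) ≈ sqrt(18.03957) ≈ 4.247301.
lambda ≈ 1*4.247301 = 4.247301.
floor(lambda*100)/100 = 4.24.

4.24


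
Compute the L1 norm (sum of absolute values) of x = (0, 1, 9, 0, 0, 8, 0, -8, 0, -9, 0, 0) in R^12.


Non-zero entries: [(1, 1), (2, 9), (5, 8), (7, -8), (9, -9)]
Absolute values: [1, 9, 8, 8, 9]
||x||_1 = sum = 35.

35


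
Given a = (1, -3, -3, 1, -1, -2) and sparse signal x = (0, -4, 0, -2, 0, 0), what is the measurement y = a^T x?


Non-zero terms: ['-3*-4', '1*-2']
Products: [12, -2]
y = sum = 10.

10


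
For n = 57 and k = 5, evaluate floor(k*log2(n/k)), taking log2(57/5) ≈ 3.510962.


log2(n/k) = log2(57/5) ≈ 3.510962.
k*log2(n/k) ≈ 5*3.510962 = 17.55481.
floor(17.55481) = 17.

17


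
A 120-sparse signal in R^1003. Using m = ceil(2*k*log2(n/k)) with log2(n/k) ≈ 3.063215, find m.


log2(n/k) = log2(1003/120) ≈ 3.063215.
2*k*log2(n/k) ≈ 2*120*3.063215 = 735.1716.
m = ceil(735.1716) = 736.

736


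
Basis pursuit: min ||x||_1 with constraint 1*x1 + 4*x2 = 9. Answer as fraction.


Axis intercepts:
  x1 = 9, x2 = 0: L1 = 9
  x1 = 0, x2 = 9/4: L1 = 9/4
x* = (0, 9/4)
||x*||_1 = 9/4.

9/4


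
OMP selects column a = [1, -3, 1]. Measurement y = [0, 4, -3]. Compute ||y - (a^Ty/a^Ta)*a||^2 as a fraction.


a^T a = 11.
a^T y = -15.
coeff = -15/11 = -15/11.
||r||^2 = 50/11.

50/11


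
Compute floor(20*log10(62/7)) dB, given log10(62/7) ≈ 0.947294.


||x||/||e|| = 62/7.
log10(62/7) ≈ 0.947294.
20*log10(||x||/||e||) ≈ 20*0.947294 = 18.94588.
floor(18.94588) = 18.

18


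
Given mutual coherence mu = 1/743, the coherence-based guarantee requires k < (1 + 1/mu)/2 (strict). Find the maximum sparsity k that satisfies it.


1/mu = 743.
1 + 1/mu = 744.
(1 + 1/mu)/2 = 372 is an integer and the inequality is strict, so k_max = 372 - 1 = 371.

371


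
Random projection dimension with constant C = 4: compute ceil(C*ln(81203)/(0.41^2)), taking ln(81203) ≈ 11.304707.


ln(81203) ≈ 11.304707.
eps^2 = 0.41^2 = 0.1681.
C*ln(N)/eps^2 ≈ 4*11.304707/0.1681 ≈ 268.9996.
m = ceil(268.9996) = 269.

269


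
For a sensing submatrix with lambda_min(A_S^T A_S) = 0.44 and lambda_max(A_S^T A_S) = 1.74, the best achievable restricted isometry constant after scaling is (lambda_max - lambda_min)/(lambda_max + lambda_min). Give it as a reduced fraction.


lambda_max - lambda_min = 1.74 - 0.44 = 1.30.
lambda_max + lambda_min = 1.74 + 0.44 = 2.18.
delta = 1.30/2.18 = 130/218 = 65/109.

65/109


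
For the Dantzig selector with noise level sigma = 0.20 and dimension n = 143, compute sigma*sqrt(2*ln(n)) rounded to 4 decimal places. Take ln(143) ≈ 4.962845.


ln(143) ≈ 4.962845.
2*ln(n) ≈ 9.92569.
sqrt(2*ln(n)) ≈ sqrt(9.92569) ≈ 3.150506.
threshold ≈ 0.20*3.150506 = 0.6301012 ≈ 0.6301.

0.6301


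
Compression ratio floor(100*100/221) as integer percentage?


100*m/n = 100*100/221 ≈ 45.2489.
floor = 45.

45


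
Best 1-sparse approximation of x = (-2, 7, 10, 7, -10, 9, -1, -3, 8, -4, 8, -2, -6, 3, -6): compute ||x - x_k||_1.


Sorted |x_i| descending: [10, 10, 9, 8, 8, 7, 7, 6, 6, 4, 3, 3, 2, 2, 1]
Keep top 1: [10]
Tail entries: [10, 9, 8, 8, 7, 7, 6, 6, 4, 3, 3, 2, 2, 1]
L1 error = sum of tail = 76.

76


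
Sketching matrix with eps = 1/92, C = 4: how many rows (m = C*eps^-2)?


1/eps = 92.
(1/eps)^2 = 8464.
m = 4*8464 = 33856.

33856


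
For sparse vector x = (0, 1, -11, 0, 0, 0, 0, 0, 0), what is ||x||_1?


Non-zero entries: [(1, 1), (2, -11)]
Absolute values: [1, 11]
||x||_1 = sum = 12.

12


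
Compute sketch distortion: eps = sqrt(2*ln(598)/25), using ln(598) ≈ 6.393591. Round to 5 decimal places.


ln(598) ≈ 6.393591.
2*ln(N)/m ≈ 2*6.393591/25 ≈ 0.51148728.
eps = sqrt(0.51148728) ≈ 0.7151834 ≈ 0.71518.

0.71518


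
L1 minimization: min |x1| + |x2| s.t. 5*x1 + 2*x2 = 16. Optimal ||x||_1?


Axis intercepts:
  x1 = 16/5, x2 = 0: L1 = 16/5
  x1 = 0, x2 = 8: L1 = 8
x* = (16/5, 0)
||x*||_1 = 16/5.

16/5


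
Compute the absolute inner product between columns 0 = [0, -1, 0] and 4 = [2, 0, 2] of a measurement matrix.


Inner product: 0*2 + -1*0 + 0*2
Products: [0, 0, 0]
Sum = 0.
|dot| = 0.

0


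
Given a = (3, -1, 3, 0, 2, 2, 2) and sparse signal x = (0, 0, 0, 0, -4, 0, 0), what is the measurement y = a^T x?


Non-zero terms: ['2*-4']
Products: [-8]
y = sum = -8.

-8


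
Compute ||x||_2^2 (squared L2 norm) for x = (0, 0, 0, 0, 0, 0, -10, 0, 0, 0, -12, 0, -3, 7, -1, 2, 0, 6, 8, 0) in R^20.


Non-zero entries: [(6, -10), (10, -12), (12, -3), (13, 7), (14, -1), (15, 2), (17, 6), (18, 8)]
Squares: [100, 144, 9, 49, 1, 4, 36, 64]
||x||_2^2 = sum = 407.

407


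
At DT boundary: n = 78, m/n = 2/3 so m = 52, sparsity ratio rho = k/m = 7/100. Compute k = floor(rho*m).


m = 2/3*78 = 52.
rho = 7/100.
rho*m = 7/100*52 = 3.64.
k = floor(3.64) = 3.

3


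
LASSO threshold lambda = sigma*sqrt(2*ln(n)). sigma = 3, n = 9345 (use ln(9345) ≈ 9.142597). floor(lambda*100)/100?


ln(9345) ≈ 9.142597.
2*ln(n) ≈ 18.285194.
sqrt(2*ln(n)) ≈ sqrt(18.285194) ≈ 4.276119.
lambda ≈ 3*4.276119 = 12.828357.
floor(lambda*100)/100 = 12.82.

12.82


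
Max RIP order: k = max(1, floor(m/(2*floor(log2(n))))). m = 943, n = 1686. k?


floor(log2(1686)) = 10.
2*10 = 20.
m/(2*floor(log2(n))) = 943/20 ≈ 47.15.
floor = 47.
k = max(1, 47) = 47.

47


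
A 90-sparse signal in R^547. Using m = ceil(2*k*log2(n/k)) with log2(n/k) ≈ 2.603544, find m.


log2(n/k) = log2(547/90) ≈ 2.603544.
2*k*log2(n/k) ≈ 2*90*2.603544 = 468.63792.
m = ceil(468.63792) = 469.

469


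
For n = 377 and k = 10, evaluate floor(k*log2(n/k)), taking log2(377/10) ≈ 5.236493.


log2(n/k) = log2(377/10) ≈ 5.236493.
k*log2(n/k) ≈ 10*5.236493 = 52.36493.
floor(52.36493) = 52.

52


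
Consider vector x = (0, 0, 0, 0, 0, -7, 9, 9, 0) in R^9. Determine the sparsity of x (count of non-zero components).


Non-zero positions: [5, 6, 7].
Sparsity = 3.

3


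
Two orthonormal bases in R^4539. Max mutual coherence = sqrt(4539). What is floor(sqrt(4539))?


67^2 = 4489 <= 4539 < 4624 = 68^2, so 67 <= sqrt(4539) < 68.
floor(sqrt(4539)) = 67.

67


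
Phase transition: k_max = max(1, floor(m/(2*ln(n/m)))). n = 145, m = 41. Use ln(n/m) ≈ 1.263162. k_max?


n/m = 145/41.
ln(n/m) ≈ 1.263162.
2*ln(n/m) ≈ 2.526324.
m/(2*ln(n/m)) ≈ 41/2.526324 ≈ 16.2291.
floor = 16.
k_max = max(1, 16) = 16.

16


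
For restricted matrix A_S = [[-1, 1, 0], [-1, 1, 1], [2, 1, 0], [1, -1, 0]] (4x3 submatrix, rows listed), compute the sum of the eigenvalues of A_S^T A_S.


Sum of eigenvalues of A_S^T A_S = trace(A_S^T A_S) = sum of squared column norms of A_S.
A_S^T A_S diagonal: [7, 4, 1].
trace = 7 + 4 + 1 = 12.

12


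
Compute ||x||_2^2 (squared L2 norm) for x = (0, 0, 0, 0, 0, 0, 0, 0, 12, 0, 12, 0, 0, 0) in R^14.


Non-zero entries: [(8, 12), (10, 12)]
Squares: [144, 144]
||x||_2^2 = sum = 288.

288


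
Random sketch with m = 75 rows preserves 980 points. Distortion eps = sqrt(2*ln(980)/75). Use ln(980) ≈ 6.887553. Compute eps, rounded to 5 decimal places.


ln(980) ≈ 6.887553.
2*ln(N)/m ≈ 2*6.887553/75 ≈ 0.18366808.
eps = sqrt(0.18366808) ≈ 0.4285651 ≈ 0.42857.

0.42857


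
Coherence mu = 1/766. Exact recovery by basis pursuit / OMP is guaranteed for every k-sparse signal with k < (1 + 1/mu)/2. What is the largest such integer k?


1/mu = 766.
1 + 1/mu = 767.
(1 + 1/mu)/2 = 383.5 is not an integer, so k_max = floor(383.5) = 383.

383


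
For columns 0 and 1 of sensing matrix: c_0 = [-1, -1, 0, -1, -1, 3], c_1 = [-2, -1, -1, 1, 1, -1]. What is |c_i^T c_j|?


Inner product: -1*-2 + -1*-1 + 0*-1 + -1*1 + -1*1 + 3*-1
Products: [2, 1, 0, -1, -1, -3]
Sum = -2.
|dot| = 2.

2


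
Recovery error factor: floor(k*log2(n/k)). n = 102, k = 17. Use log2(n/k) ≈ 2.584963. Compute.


log2(n/k) = log2(102/17) ≈ 2.584963.
k*log2(n/k) ≈ 17*2.584963 = 43.944371.
floor(43.944371) = 43.

43


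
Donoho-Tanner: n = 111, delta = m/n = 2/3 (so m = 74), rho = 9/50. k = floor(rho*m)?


m = 2/3*111 = 74.
rho = 9/50.
rho*m = 9/50*74 = 13.32.
k = floor(13.32) = 13.

13


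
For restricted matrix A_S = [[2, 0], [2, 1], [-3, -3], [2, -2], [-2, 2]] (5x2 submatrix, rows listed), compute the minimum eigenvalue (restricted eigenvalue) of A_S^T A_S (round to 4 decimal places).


A_S^T A_S = [[25, 3], [3, 18]].
trace = 43.
det = 441.
disc = trace^2 - 4*det = 1849 - 4*441 = 85.
sqrt(85) ≈ 9.219544.
lam_min = (43 - sqrt(85))/2 ≈ (43 - 9.219544)/2 = 16.890228 ≈ 16.8902.

16.8902


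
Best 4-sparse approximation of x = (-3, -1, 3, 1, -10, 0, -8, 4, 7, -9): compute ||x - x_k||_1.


Sorted |x_i| descending: [10, 9, 8, 7, 4, 3, 3, 1, 1, 0]
Keep top 4: [10, 9, 8, 7]
Tail entries: [4, 3, 3, 1, 1, 0]
L1 error = sum of tail = 12.

12


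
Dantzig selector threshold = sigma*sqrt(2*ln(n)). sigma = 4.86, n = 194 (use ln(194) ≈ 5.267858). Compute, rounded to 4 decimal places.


ln(194) ≈ 5.267858.
2*ln(n) ≈ 10.535716.
sqrt(2*ln(n)) ≈ sqrt(10.535716) ≈ 3.245877.
threshold ≈ 4.86*3.245877 = 15.77496222 ≈ 15.7750.

15.7750


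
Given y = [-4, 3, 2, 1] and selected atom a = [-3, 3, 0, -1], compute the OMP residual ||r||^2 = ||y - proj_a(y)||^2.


a^T a = 19.
a^T y = 20.
coeff = 20/19 = 20/19.
||r||^2 = 170/19.

170/19


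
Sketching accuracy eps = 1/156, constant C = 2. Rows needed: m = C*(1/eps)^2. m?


1/eps = 156.
(1/eps)^2 = 24336.
m = 2*24336 = 48672.

48672


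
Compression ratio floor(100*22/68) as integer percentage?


100*m/n = 100*22/68 ≈ 32.3529.
floor = 32.

32


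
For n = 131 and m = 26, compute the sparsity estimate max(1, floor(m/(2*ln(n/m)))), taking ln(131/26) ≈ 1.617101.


n/m = 131/26.
ln(n/m) ≈ 1.617101.
2*ln(n/m) ≈ 3.234202.
m/(2*ln(n/m)) ≈ 26/3.234202 ≈ 8.0391.
floor = 8.
k_max = max(1, 8) = 8.

8


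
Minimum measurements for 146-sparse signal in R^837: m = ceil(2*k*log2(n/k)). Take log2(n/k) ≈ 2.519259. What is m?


log2(n/k) = log2(837/146) ≈ 2.519259.
2*k*log2(n/k) ≈ 2*146*2.519259 = 735.623628.
m = ceil(735.623628) = 736.

736


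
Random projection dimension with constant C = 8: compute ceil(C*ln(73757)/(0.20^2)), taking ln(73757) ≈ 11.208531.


ln(73757) ≈ 11.208531.
eps^2 = 0.20^2 = 0.04.
C*ln(N)/eps^2 ≈ 8*11.208531/0.04 ≈ 2241.7062.
m = ceil(2241.7062) = 2242.

2242


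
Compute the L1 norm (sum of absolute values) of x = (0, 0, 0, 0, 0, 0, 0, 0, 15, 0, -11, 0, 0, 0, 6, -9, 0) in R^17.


Non-zero entries: [(8, 15), (10, -11), (14, 6), (15, -9)]
Absolute values: [15, 11, 6, 9]
||x||_1 = sum = 41.

41


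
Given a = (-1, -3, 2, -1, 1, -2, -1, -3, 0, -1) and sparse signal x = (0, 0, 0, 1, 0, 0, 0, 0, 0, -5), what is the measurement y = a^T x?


Non-zero terms: ['-1*1', '-1*-5']
Products: [-1, 5]
y = sum = 4.

4


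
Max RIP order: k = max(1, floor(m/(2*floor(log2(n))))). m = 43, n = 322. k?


floor(log2(322)) = 8.
2*8 = 16.
m/(2*floor(log2(n))) = 43/16 ≈ 2.6875.
floor = 2.
k = max(1, 2) = 2.

2


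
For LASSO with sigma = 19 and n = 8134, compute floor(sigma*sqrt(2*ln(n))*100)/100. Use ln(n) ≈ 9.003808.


ln(8134) ≈ 9.003808.
2*ln(n) ≈ 18.007616.
sqrt(2*ln(n)) ≈ sqrt(18.007616) ≈ 4.243538.
lambda ≈ 19*4.243538 = 80.627222.
floor(lambda*100)/100 = 80.62.

80.62


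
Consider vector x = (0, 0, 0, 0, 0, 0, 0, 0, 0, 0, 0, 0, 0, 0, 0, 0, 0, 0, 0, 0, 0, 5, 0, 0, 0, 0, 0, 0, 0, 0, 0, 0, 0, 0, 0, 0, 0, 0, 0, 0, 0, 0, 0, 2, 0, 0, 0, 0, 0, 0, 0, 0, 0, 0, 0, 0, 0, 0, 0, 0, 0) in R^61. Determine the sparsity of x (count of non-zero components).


Non-zero positions: [21, 43].
Sparsity = 2.

2


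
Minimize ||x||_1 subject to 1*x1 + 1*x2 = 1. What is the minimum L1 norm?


Axis intercepts:
  x1 = 1, x2 = 0: L1 = 1
  x1 = 0, x2 = 1: L1 = 1
x* = (1, 0)
||x*||_1 = 1.

1


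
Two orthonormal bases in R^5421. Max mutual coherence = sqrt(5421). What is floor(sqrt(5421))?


73^2 = 5329 <= 5421 < 5476 = 74^2, so 73 <= sqrt(5421) < 74.
floor(sqrt(5421)) = 73.

73


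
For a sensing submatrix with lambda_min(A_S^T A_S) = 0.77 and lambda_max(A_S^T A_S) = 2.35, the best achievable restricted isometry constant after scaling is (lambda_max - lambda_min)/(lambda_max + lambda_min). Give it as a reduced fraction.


lambda_max - lambda_min = 2.35 - 0.77 = 1.58.
lambda_max + lambda_min = 2.35 + 0.77 = 3.12.
delta = 1.58/3.12 = 158/312 = 79/156.

79/156


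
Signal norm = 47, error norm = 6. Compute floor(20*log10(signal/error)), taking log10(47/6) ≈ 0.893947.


||x||/||e|| = 47/6.
log10(47/6) ≈ 0.893947.
20*log10(||x||/||e||) ≈ 20*0.893947 = 17.87894.
floor(17.87894) = 17.

17


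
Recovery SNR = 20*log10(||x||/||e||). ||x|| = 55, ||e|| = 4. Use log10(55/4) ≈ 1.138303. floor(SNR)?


||x||/||e|| = 55/4.
log10(55/4) ≈ 1.138303.
20*log10(||x||/||e||) ≈ 20*1.138303 = 22.76606.
floor(22.76606) = 22.

22


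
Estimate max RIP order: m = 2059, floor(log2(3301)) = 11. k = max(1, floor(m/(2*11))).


floor(log2(3301)) = 11.
2*11 = 22.
m/(2*floor(log2(n))) = 2059/22 ≈ 93.5909.
floor = 93.
k = max(1, 93) = 93.

93


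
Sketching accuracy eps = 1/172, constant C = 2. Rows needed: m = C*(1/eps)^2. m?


1/eps = 172.
(1/eps)^2 = 29584.
m = 2*29584 = 59168.

59168


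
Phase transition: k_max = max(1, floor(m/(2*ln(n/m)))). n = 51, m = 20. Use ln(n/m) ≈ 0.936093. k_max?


n/m = 51/20.
ln(n/m) ≈ 0.936093.
2*ln(n/m) ≈ 1.872186.
m/(2*ln(n/m)) ≈ 20/1.872186 ≈ 10.6827.
floor = 10.
k_max = max(1, 10) = 10.

10


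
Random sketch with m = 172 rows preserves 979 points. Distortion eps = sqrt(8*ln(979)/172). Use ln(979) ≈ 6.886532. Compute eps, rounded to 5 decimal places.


ln(979) ≈ 6.886532.
8*ln(N)/m ≈ 8*6.886532/172 ≈ 0.32030381.
eps = sqrt(0.32030381) ≈ 0.5659539 ≈ 0.56595.

0.56595


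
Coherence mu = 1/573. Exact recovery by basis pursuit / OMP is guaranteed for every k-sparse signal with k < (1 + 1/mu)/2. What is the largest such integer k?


1/mu = 573.
1 + 1/mu = 574.
(1 + 1/mu)/2 = 287 is an integer and the inequality is strict, so k_max = 287 - 1 = 286.

286


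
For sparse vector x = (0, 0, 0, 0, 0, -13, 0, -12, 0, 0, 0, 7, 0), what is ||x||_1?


Non-zero entries: [(5, -13), (7, -12), (11, 7)]
Absolute values: [13, 12, 7]
||x||_1 = sum = 32.

32


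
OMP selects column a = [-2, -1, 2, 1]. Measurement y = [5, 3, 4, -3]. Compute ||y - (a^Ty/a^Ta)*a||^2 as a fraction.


a^T a = 10.
a^T y = -8.
coeff = -8/10 = -4/5.
||r||^2 = 263/5.

263/5


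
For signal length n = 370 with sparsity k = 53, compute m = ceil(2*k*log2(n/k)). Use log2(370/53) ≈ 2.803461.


log2(n/k) = log2(370/53) ≈ 2.803461.
2*k*log2(n/k) ≈ 2*53*2.803461 = 297.166866.
m = ceil(297.166866) = 298.

298


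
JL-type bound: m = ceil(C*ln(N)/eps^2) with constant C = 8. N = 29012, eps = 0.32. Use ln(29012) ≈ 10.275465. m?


ln(29012) ≈ 10.275465.
eps^2 = 0.32^2 = 0.1024.
C*ln(N)/eps^2 ≈ 8*10.275465/0.1024 ≈ 802.7707.
m = ceil(802.7707) = 803.

803


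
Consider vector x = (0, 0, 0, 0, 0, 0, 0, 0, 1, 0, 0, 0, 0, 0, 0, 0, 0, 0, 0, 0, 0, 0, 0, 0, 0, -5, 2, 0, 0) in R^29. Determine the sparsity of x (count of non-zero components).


Non-zero positions: [8, 25, 26].
Sparsity = 3.

3


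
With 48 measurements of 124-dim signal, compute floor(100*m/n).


100*m/n = 100*48/124 ≈ 38.7097.
floor = 38.

38


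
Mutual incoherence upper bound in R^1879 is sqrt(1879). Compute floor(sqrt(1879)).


43^2 = 1849 <= 1879 < 1936 = 44^2, so 43 <= sqrt(1879) < 44.
floor(sqrt(1879)) = 43.

43


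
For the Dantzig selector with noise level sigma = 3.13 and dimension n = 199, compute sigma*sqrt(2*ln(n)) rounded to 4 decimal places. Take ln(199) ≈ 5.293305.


ln(199) ≈ 5.293305.
2*ln(n) ≈ 10.58661.
sqrt(2*ln(n)) ≈ sqrt(10.58661) ≈ 3.253707.
threshold ≈ 3.13*3.253707 = 10.18410291 ≈ 10.1841.

10.1841


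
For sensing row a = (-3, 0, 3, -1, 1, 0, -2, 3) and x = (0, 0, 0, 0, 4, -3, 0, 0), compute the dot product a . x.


Non-zero terms: ['1*4', '0*-3']
Products: [4, 0]
y = sum = 4.

4


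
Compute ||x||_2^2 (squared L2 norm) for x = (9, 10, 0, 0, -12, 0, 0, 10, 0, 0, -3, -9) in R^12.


Non-zero entries: [(0, 9), (1, 10), (4, -12), (7, 10), (10, -3), (11, -9)]
Squares: [81, 100, 144, 100, 9, 81]
||x||_2^2 = sum = 515.

515


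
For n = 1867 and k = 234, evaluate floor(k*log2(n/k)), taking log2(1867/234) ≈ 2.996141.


log2(n/k) = log2(1867/234) ≈ 2.996141.
k*log2(n/k) ≈ 234*2.996141 = 701.096994.
floor(701.096994) = 701.

701


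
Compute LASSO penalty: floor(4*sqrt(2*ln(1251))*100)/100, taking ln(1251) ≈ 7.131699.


ln(1251) ≈ 7.131699.
2*ln(n) ≈ 14.263398.
sqrt(2*ln(n)) ≈ sqrt(14.263398) ≈ 3.776691.
lambda ≈ 4*3.776691 = 15.106764.
floor(lambda*100)/100 = 15.10.

15.10


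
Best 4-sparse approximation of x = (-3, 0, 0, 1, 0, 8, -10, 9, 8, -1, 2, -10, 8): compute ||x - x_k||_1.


Sorted |x_i| descending: [10, 10, 9, 8, 8, 8, 3, 2, 1, 1, 0, 0, 0]
Keep top 4: [10, 10, 9, 8]
Tail entries: [8, 8, 3, 2, 1, 1, 0, 0, 0]
L1 error = sum of tail = 23.

23


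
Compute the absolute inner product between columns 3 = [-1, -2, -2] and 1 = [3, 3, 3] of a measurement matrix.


Inner product: -1*3 + -2*3 + -2*3
Products: [-3, -6, -6]
Sum = -15.
|dot| = 15.

15


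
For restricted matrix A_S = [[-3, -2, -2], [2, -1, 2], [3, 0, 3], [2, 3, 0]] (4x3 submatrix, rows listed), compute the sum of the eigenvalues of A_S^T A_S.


Sum of eigenvalues of A_S^T A_S = trace(A_S^T A_S) = sum of squared column norms of A_S.
A_S^T A_S diagonal: [26, 14, 17].
trace = 26 + 14 + 17 = 57.

57


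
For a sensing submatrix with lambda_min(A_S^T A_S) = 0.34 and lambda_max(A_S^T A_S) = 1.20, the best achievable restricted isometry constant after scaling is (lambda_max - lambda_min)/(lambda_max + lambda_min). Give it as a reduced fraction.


lambda_max - lambda_min = 1.20 - 0.34 = 0.86.
lambda_max + lambda_min = 1.20 + 0.34 = 1.54.
delta = 0.86/1.54 = 86/154 = 43/77.

43/77


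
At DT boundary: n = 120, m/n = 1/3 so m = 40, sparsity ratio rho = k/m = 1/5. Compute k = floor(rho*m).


m = 1/3*120 = 40.
rho = 1/5.
rho*m = 1/5*40 = 8.
k = floor(8) = 8.

8


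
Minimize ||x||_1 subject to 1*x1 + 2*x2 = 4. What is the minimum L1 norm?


Axis intercepts:
  x1 = 4, x2 = 0: L1 = 4
  x1 = 0, x2 = 2: L1 = 2
x* = (0, 2)
||x*||_1 = 2.

2


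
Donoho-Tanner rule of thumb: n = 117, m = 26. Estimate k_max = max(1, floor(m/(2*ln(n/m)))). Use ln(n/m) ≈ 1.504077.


n/m = 117/26 = 9/2.
ln(n/m) ≈ 1.504077.
2*ln(n/m) ≈ 3.008154.
m/(2*ln(n/m)) ≈ 26/3.008154 ≈ 8.6432.
floor = 8.
k_max = max(1, 8) = 8.

8


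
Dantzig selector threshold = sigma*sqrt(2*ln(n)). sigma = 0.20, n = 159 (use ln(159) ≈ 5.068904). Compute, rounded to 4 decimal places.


ln(159) ≈ 5.068904.
2*ln(n) ≈ 10.137808.
sqrt(2*ln(n)) ≈ sqrt(10.137808) ≈ 3.183992.
threshold ≈ 0.20*3.183992 = 0.6367984 ≈ 0.6368.

0.6368


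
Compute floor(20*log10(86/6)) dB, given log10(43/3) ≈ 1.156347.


||x||/||e|| = 86/6 = 43/3.
log10(43/3) ≈ 1.156347.
20*log10(||x||/||e||) ≈ 20*1.156347 = 23.12694.
floor(23.12694) = 23.

23


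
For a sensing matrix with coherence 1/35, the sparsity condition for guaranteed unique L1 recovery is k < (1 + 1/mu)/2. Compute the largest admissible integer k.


1/mu = 35.
1 + 1/mu = 36.
(1 + 1/mu)/2 = 18 is an integer and the inequality is strict, so k_max = 18 - 1 = 17.

17


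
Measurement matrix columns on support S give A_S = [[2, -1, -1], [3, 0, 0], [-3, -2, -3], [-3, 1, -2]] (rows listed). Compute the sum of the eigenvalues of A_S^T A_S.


Sum of eigenvalues of A_S^T A_S = trace(A_S^T A_S) = sum of squared column norms of A_S.
A_S^T A_S diagonal: [31, 6, 14].
trace = 31 + 6 + 14 = 51.

51


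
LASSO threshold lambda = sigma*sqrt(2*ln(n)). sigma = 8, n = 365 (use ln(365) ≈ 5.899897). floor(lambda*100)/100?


ln(365) ≈ 5.899897.
2*ln(n) ≈ 11.799794.
sqrt(2*ln(n)) ≈ sqrt(11.799794) ≈ 3.435083.
lambda ≈ 8*3.435083 = 27.480664.
floor(lambda*100)/100 = 27.48.

27.48


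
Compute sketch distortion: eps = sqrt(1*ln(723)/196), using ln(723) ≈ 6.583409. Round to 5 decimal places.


ln(723) ≈ 6.583409.
1*ln(N)/m ≈ 1*6.583409/196 ≈ 0.03358882.
eps = sqrt(0.03358882) ≈ 0.1832725 ≈ 0.18327.

0.18327


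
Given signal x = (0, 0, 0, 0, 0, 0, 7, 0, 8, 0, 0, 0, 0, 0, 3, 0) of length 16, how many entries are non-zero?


Non-zero positions: [6, 8, 14].
Sparsity = 3.

3


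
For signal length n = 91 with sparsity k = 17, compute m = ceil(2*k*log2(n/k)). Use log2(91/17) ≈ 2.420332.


log2(n/k) = log2(91/17) ≈ 2.420332.
2*k*log2(n/k) ≈ 2*17*2.420332 = 82.291288.
m = ceil(82.291288) = 83.

83


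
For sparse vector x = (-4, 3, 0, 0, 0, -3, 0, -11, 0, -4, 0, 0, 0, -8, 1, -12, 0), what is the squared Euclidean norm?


Non-zero entries: [(0, -4), (1, 3), (5, -3), (7, -11), (9, -4), (13, -8), (14, 1), (15, -12)]
Squares: [16, 9, 9, 121, 16, 64, 1, 144]
||x||_2^2 = sum = 380.

380


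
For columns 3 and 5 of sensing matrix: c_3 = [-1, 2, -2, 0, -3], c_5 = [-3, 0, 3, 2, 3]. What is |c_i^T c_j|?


Inner product: -1*-3 + 2*0 + -2*3 + 0*2 + -3*3
Products: [3, 0, -6, 0, -9]
Sum = -12.
|dot| = 12.

12


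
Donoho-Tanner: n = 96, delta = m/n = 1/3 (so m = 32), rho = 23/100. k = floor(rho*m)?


m = 1/3*96 = 32.
rho = 23/100.
rho*m = 23/100*32 = 7.36.
k = floor(7.36) = 7.

7


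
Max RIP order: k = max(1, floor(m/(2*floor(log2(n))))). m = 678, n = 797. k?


floor(log2(797)) = 9.
2*9 = 18.
m/(2*floor(log2(n))) = 678/18 ≈ 37.6667.
floor = 37.
k = max(1, 37) = 37.

37


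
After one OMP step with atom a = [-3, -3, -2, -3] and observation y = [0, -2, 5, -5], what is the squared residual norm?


a^T a = 31.
a^T y = 11.
coeff = 11/31 = 11/31.
||r||^2 = 1553/31.

1553/31


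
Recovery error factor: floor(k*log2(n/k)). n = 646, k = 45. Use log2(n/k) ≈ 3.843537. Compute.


log2(n/k) = log2(646/45) ≈ 3.843537.
k*log2(n/k) ≈ 45*3.843537 = 172.959165.
floor(172.959165) = 172.

172


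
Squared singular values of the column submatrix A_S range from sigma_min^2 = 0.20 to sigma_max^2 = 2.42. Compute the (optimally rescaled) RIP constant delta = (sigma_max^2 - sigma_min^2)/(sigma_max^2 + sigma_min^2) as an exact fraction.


lambda_max - lambda_min = 2.42 - 0.20 = 2.22.
lambda_max + lambda_min = 2.42 + 0.20 = 2.62.
delta = 2.22/2.62 = 222/262 = 111/131.

111/131


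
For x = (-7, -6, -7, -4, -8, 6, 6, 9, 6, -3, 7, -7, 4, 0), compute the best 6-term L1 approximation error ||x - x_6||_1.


Sorted |x_i| descending: [9, 8, 7, 7, 7, 7, 6, 6, 6, 6, 4, 4, 3, 0]
Keep top 6: [9, 8, 7, 7, 7, 7]
Tail entries: [6, 6, 6, 6, 4, 4, 3, 0]
L1 error = sum of tail = 35.

35


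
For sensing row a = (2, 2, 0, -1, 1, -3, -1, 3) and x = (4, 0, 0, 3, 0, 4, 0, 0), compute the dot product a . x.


Non-zero terms: ['2*4', '-1*3', '-3*4']
Products: [8, -3, -12]
y = sum = -7.

-7


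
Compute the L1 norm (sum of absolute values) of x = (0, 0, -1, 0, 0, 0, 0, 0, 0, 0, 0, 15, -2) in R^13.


Non-zero entries: [(2, -1), (11, 15), (12, -2)]
Absolute values: [1, 15, 2]
||x||_1 = sum = 18.

18


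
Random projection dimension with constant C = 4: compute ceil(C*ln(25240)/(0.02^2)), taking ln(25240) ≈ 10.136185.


ln(25240) ≈ 10.136185.
eps^2 = 0.02^2 = 0.0004.
C*ln(N)/eps^2 ≈ 4*10.136185/0.0004 ≈ 101361.85.
m = ceil(101361.85) = 101362.

101362


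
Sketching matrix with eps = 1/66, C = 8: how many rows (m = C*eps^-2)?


1/eps = 66.
(1/eps)^2 = 4356.
m = 8*4356 = 34848.

34848


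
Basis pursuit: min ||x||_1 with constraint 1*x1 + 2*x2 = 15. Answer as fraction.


Axis intercepts:
  x1 = 15, x2 = 0: L1 = 15
  x1 = 0, x2 = 15/2: L1 = 15/2
x* = (0, 15/2)
||x*||_1 = 15/2.

15/2


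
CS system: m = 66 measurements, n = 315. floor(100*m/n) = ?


100*m/n = 100*66/315 ≈ 20.9524.
floor = 20.

20


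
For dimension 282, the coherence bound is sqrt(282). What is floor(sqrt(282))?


16^2 = 256 <= 282 < 289 = 17^2, so 16 <= sqrt(282) < 17.
floor(sqrt(282)) = 16.

16


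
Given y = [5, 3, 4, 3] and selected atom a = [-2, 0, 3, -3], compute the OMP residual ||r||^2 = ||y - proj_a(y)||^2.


a^T a = 22.
a^T y = -7.
coeff = -7/22 = -7/22.
||r||^2 = 1249/22.

1249/22


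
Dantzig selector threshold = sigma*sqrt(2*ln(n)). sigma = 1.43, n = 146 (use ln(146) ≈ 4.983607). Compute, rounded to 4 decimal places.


ln(146) ≈ 4.983607.
2*ln(n) ≈ 9.967214.
sqrt(2*ln(n)) ≈ sqrt(9.967214) ≈ 3.157089.
threshold ≈ 1.43*3.157089 = 4.51463727 ≈ 4.5146.

4.5146


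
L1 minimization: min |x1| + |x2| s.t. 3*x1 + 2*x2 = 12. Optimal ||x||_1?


Axis intercepts:
  x1 = 4, x2 = 0: L1 = 4
  x1 = 0, x2 = 6: L1 = 6
x* = (4, 0)
||x*||_1 = 4.

4


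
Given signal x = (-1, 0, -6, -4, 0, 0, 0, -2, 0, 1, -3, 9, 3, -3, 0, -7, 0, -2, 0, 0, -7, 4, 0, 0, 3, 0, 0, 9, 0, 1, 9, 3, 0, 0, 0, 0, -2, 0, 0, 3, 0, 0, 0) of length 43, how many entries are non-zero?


Non-zero positions: [0, 2, 3, 7, 9, 10, 11, 12, 13, 15, 17, 20, 21, 24, 27, 29, 30, 31, 36, 39].
Sparsity = 20.

20


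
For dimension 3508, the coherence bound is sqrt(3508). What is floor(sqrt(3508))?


59^2 = 3481 <= 3508 < 3600 = 60^2, so 59 <= sqrt(3508) < 60.
floor(sqrt(3508)) = 59.

59


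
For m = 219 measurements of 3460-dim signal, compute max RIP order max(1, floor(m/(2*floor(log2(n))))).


floor(log2(3460)) = 11.
2*11 = 22.
m/(2*floor(log2(n))) = 219/22 ≈ 9.9545.
floor = 9.
k = max(1, 9) = 9.

9


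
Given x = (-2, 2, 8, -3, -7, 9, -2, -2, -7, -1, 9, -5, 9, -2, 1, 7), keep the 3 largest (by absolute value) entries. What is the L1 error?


Sorted |x_i| descending: [9, 9, 9, 8, 7, 7, 7, 5, 3, 2, 2, 2, 2, 2, 1, 1]
Keep top 3: [9, 9, 9]
Tail entries: [8, 7, 7, 7, 5, 3, 2, 2, 2, 2, 2, 1, 1]
L1 error = sum of tail = 49.

49


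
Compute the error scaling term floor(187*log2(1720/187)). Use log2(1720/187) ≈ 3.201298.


log2(n/k) = log2(1720/187) ≈ 3.201298.
k*log2(n/k) ≈ 187*3.201298 = 598.642726.
floor(598.642726) = 598.

598


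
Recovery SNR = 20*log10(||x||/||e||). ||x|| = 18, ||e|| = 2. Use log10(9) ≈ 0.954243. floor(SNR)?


||x||/||e|| = 18/2 = 9.
log10(9) ≈ 0.954243.
20*log10(||x||/||e||) ≈ 20*0.954243 = 19.08486.
floor(19.08486) = 19.

19


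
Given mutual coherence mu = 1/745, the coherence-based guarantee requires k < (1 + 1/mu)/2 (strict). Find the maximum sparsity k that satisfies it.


1/mu = 745.
1 + 1/mu = 746.
(1 + 1/mu)/2 = 373 is an integer and the inequality is strict, so k_max = 373 - 1 = 372.

372


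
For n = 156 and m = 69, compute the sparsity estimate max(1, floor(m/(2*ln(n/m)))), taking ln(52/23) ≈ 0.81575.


n/m = 156/69 = 52/23.
ln(n/m) ≈ 0.81575.
2*ln(n/m) ≈ 1.6315.
m/(2*ln(n/m)) ≈ 69/1.6315 ≈ 42.2924.
floor = 42.
k_max = max(1, 42) = 42.

42


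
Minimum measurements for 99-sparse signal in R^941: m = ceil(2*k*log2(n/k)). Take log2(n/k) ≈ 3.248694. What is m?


log2(n/k) = log2(941/99) ≈ 3.248694.
2*k*log2(n/k) ≈ 2*99*3.248694 = 643.241412.
m = ceil(643.241412) = 644.

644


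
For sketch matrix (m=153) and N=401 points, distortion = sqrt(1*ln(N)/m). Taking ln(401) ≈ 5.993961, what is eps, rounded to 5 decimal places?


ln(401) ≈ 5.993961.
1*ln(N)/m ≈ 1*5.993961/153 ≈ 0.03917622.
eps = sqrt(0.03917622) ≈ 0.1979298 ≈ 0.19793.

0.19793


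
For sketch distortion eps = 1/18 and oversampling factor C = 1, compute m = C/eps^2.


1/eps = 18.
(1/eps)^2 = 324.
m = 1*324 = 324.

324


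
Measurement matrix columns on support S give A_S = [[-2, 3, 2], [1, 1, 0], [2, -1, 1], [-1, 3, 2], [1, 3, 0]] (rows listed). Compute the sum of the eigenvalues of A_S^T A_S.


Sum of eigenvalues of A_S^T A_S = trace(A_S^T A_S) = sum of squared column norms of A_S.
A_S^T A_S diagonal: [11, 29, 9].
trace = 11 + 29 + 9 = 49.

49


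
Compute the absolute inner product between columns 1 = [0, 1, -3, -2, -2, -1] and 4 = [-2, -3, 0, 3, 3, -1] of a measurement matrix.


Inner product: 0*-2 + 1*-3 + -3*0 + -2*3 + -2*3 + -1*-1
Products: [0, -3, 0, -6, -6, 1]
Sum = -14.
|dot| = 14.

14


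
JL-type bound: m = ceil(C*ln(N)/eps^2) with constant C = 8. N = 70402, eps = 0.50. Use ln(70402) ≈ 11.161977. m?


ln(70402) ≈ 11.161977.
eps^2 = 0.50^2 = 0.25.
C*ln(N)/eps^2 ≈ 8*11.161977/0.25 ≈ 357.1833.
m = ceil(357.1833) = 358.

358


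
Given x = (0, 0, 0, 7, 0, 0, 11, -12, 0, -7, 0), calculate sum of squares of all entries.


Non-zero entries: [(3, 7), (6, 11), (7, -12), (9, -7)]
Squares: [49, 121, 144, 49]
||x||_2^2 = sum = 363.

363


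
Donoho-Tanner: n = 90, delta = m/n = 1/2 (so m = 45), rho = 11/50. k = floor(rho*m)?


m = 1/2*90 = 45.
rho = 11/50.
rho*m = 11/50*45 = 9.9.
k = floor(9.9) = 9.

9


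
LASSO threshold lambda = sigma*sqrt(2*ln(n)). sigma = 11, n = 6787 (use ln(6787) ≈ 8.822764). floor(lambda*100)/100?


ln(6787) ≈ 8.822764.
2*ln(n) ≈ 17.645528.
sqrt(2*ln(n)) ≈ sqrt(17.645528) ≈ 4.200658.
lambda ≈ 11*4.200658 = 46.207238.
floor(lambda*100)/100 = 46.20.

46.20


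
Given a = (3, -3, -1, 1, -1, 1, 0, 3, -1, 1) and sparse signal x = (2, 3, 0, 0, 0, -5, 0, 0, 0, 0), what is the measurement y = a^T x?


Non-zero terms: ['3*2', '-3*3', '1*-5']
Products: [6, -9, -5]
y = sum = -8.

-8


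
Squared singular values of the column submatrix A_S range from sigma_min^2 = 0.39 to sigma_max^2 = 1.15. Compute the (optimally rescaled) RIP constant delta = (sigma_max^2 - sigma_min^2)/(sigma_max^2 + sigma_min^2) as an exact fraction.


lambda_max - lambda_min = 1.15 - 0.39 = 0.76.
lambda_max + lambda_min = 1.15 + 0.39 = 1.54.
delta = 0.76/1.54 = 76/154 = 38/77.

38/77


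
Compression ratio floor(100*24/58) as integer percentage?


100*m/n = 100*24/58 ≈ 41.3793.
floor = 41.

41


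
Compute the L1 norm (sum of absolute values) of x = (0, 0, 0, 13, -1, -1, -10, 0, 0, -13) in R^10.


Non-zero entries: [(3, 13), (4, -1), (5, -1), (6, -10), (9, -13)]
Absolute values: [13, 1, 1, 10, 13]
||x||_1 = sum = 38.

38


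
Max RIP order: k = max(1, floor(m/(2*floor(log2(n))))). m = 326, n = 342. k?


floor(log2(342)) = 8.
2*8 = 16.
m/(2*floor(log2(n))) = 326/16 ≈ 20.375.
floor = 20.
k = max(1, 20) = 20.

20


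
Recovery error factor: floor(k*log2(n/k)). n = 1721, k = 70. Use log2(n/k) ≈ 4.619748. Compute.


log2(n/k) = log2(1721/70) ≈ 4.619748.
k*log2(n/k) ≈ 70*4.619748 = 323.38236.
floor(323.38236) = 323.

323


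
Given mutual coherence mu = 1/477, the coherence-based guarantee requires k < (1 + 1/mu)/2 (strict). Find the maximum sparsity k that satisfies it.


1/mu = 477.
1 + 1/mu = 478.
(1 + 1/mu)/2 = 239 is an integer and the inequality is strict, so k_max = 239 - 1 = 238.

238


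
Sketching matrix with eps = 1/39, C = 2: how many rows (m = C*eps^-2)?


1/eps = 39.
(1/eps)^2 = 1521.
m = 2*1521 = 3042.

3042


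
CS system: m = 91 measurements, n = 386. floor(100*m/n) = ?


100*m/n = 100*91/386 ≈ 23.5751.
floor = 23.

23


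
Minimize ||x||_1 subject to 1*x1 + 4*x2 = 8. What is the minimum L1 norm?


Axis intercepts:
  x1 = 8, x2 = 0: L1 = 8
  x1 = 0, x2 = 2: L1 = 2
x* = (0, 2)
||x*||_1 = 2.

2
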